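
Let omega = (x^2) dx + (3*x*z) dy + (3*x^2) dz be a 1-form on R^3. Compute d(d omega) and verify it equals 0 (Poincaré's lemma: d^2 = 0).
d(d omega) = 0

Step 1: d omega = sum_{i<j} (∂f_j/∂x_i - ∂f_i/∂x_j) dx_i ∧ dx_j:
  coeff of dx ∧ dy: 3*z
  coeff of dx ∧ dz: 6*x
  coeff of dy ∧ dz: -3*x
Step 2: Apply d again to each 2-form coefficient. The only possible 3-form in R^3 is dx ∧ dy ∧ dz, with coefficient
  ∂(coeff of dy∧dz)/∂x - ∂(coeff of dx∧dz)/∂y + ∂(coeff of dx∧dy)/∂z
  = ∂/∂x (-3*x) - ∂/∂y (6*x) + ∂/∂z (3*z).
Each of these terms simplifies to sums of mixed partials that cancel in pairs. The result is 0 (by equality of mixed partials for smooth functions — Schwarz / Clairaut).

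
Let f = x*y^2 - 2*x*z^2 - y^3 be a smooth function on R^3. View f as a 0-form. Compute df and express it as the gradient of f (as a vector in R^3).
df = (y^2 - 2*z^2) dx + (y*(2*x - 3*y)) dy + (-4*x*z) dz; grad f = (y^2 - 2*z^2, y*(2*x - 3*y), -4*x*z)

For a 0-form f, d f = (∂f/∂x) dx + (∂f/∂y) dy + (∂f/∂z) dz. The components of the vector representation are exactly the entries of grad f in Cartesian coordinates:
  ∂f/∂x = y^2 - 2*z^2
  ∂f/∂y = y*(2*x - 3*y)
  ∂f/∂z = -4*x*z.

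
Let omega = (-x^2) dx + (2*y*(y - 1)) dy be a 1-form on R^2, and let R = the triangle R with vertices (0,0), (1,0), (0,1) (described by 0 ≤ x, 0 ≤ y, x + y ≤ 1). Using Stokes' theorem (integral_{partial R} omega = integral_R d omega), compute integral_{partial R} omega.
integral_(partial R) omega = 0

Stokes: integral_partial_R omega = integral_R d omega with d omega = (∂Q/∂x - ∂P/∂y) dx ∧ dy.
  ∂Q/∂x = 0
  ∂P/∂y = 0
  integrand = ∂Q/∂x - ∂P/∂y = 0.
Integrating over R: integral_0^1 integral_0^{1-x} (0) dy dx = 0.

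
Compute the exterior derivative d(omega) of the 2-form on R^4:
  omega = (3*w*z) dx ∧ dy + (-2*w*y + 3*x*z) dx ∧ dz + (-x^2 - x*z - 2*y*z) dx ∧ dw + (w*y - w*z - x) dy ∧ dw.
d(omega) = (5*w) dx ∧ dy ∧ dz + (5*z - 1) dx ∧ dy ∧ dw + (x) dx ∧ dz ∧ dw + (w) dy ∧ dz ∧ dw

For a 2-form omega = sum_{i<j} g_{ij} dx_i ∧ dx_j, the exterior derivative is
  d(omega) = sum_{i<j} d(g_{ij}) ∧ dx_i ∧ dx_j = sum_{i<j, k} (∂g_{ij}/∂x_k) dx_k ∧ dx_i ∧ dx_j.
Expand each term, using dx_k ∧ dx_i ∧ dx_j = sgn(permutation) dx_{(a)} ∧ dx_{(b)} ∧ dx_{(c)} with (a < b < c) sorted:
  d(3*w*z) includes (∂/∂z)(3*w*z) dz = (3*w) dz, which multiplied by dx ∧ dy gives (3*w) dx ∧ dy ∧ dz
  d(3*w*z) includes (∂/∂w)(3*w*z) dw = (3*z) dw, which multiplied by dx ∧ dy gives (3*z) dx ∧ dy ∧ dw
  d(-2*w*y + 3*x*z) includes (∂/∂y)(-2*w*y + 3*x*z) dy = (-2*w) dy, which multiplied by dx ∧ dz gives (2*w) dx ∧ dy ∧ dz
  d(-2*w*y + 3*x*z) includes (∂/∂w)(-2*w*y + 3*x*z) dw = (-2*y) dw, which multiplied by dx ∧ dz gives (-2*y) dx ∧ dz ∧ dw
  d(-x^2 - x*z - 2*y*z) includes (∂/∂y)(-x^2 - x*z - 2*y*z) dy = (-2*z) dy, which multiplied by dx ∧ dw gives (2*z) dx ∧ dy ∧ dw
  d(-x^2 - x*z - 2*y*z) includes (∂/∂z)(-x^2 - x*z - 2*y*z) dz = (-x - 2*y) dz, which multiplied by dx ∧ dw gives (x + 2*y) dx ∧ dz ∧ dw
  d(w*y - w*z - x) includes (∂/∂x)(w*y - w*z - x) dx = (-1) dx, which multiplied by dy ∧ dw gives (-1) dx ∧ dy ∧ dw
  d(w*y - w*z - x) includes (∂/∂z)(w*y - w*z - x) dz = (-w) dz, which multiplied by dy ∧ dw gives (w) dy ∧ dz ∧ dw
Collecting like 3-forms: d(omega) = (5*w) dx ∧ dy ∧ dz + (5*z - 1) dx ∧ dy ∧ dw + (x) dx ∧ dz ∧ dw + (w) dy ∧ dz ∧ dw.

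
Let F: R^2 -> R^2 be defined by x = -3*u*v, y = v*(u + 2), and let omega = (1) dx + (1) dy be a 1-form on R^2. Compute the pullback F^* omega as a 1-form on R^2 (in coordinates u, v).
F^* omega = (-2*v) du + (2 - 2*u) dv

Using F^*(f dg) = (f ∘ F) d(g ∘ F), substitute each coordinate x_i by F_i(u, v) in f_i, and replace dx_i by d F_i = (∂F_i/∂u) du + (∂F_i/∂v) dv.
  For the x component: f_1(F) = 1; d F_1 = (-3*v) du + (-3*u) dv
  For the y component: f_2(F) = 1; d F_2 = (v) du + (u + 2) dv
Combining and collecting du, dv coefficients:
  coeff of du: -2*v
  coeff of dv: 2 - 2*u
F^* omega = (-2*v) du + (2 - 2*u) dv.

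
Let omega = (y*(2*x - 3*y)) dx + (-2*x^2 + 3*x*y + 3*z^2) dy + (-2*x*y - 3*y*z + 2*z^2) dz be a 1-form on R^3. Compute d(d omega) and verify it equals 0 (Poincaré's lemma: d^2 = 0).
d(d omega) = 0

Step 1: d omega = sum_{i<j} (∂f_j/∂x_i - ∂f_i/∂x_j) dx_i ∧ dx_j:
  coeff of dx ∧ dy: -6*x + 9*y
  coeff of dx ∧ dz: -2*y
  coeff of dy ∧ dz: -2*x - 9*z
Step 2: Apply d again to each 2-form coefficient. The only possible 3-form in R^3 is dx ∧ dy ∧ dz, with coefficient
  ∂(coeff of dy∧dz)/∂x - ∂(coeff of dx∧dz)/∂y + ∂(coeff of dx∧dy)/∂z
  = ∂/∂x (-2*x - 9*z) - ∂/∂y (-2*y) + ∂/∂z (-6*x + 9*y).
Each of these terms simplifies to sums of mixed partials that cancel in pairs. The result is 0 (by equality of mixed partials for smooth functions — Schwarz / Clairaut).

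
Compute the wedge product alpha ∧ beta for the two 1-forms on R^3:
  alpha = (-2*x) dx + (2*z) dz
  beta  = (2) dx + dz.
alpha ∧ beta = (-2*x - 4*z) dx ∧ dz

Distribute the wedge, using dx_i ∧ dx_j = -dx_j ∧ dx_i and dx_i ∧ dx_i = 0. For each pair (i, j) with i < j, the coefficient of dx_i ∧ dx_j in alpha ∧ beta is (alpha_i * beta_j - alpha_j * beta_i). Collecting: alpha ∧ beta = (-2*x - 4*z) dx ∧ dz.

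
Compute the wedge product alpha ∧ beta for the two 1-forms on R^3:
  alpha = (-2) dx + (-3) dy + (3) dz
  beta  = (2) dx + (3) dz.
alpha ∧ beta = (-12) dx ∧ dz + (6) dx ∧ dy + (-9) dy ∧ dz

Distribute the wedge, using dx_i ∧ dx_j = -dx_j ∧ dx_i and dx_i ∧ dx_i = 0. For each pair (i, j) with i < j, the coefficient of dx_i ∧ dx_j in alpha ∧ beta is (alpha_i * beta_j - alpha_j * beta_i). Collecting: alpha ∧ beta = (-12) dx ∧ dz + (6) dx ∧ dy + (-9) dy ∧ dz.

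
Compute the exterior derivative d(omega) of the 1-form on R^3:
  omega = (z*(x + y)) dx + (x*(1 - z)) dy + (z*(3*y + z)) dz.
d(omega) = (1 - 2*z) dx ∧ dy + (-x - y) dx ∧ dz + (x + 3*z) dy ∧ dz

For a 1-form omega = sum_i f_i dx_i, the exterior derivative is
  d(omega) = sum_{i < j} (∂f_j/∂x_i - ∂f_i/∂x_j) dx_i ∧ dx_j.
  coefficient of dx ∧ dy: ∂f_2/∂x - ∂f_1/∂y = ∂(x*(1 - z))/∂x - ∂(z*(x + y))/∂y = 1 - 2*z
  coefficient of dx ∧ dz: ∂f_3/∂x - ∂f_1/∂z = ∂(z*(3*y + z))/∂x - ∂(z*(x + y))/∂z = -x - y
  coefficient of dy ∧ dz: ∂f_3/∂y - ∂f_2/∂z = ∂(z*(3*y + z))/∂y - ∂(x*(1 - z))/∂z = x + 3*z
Assembling: d(omega) = (1 - 2*z) dx ∧ dy + (-x - y) dx ∧ dz + (x + 3*z) dy ∧ dz.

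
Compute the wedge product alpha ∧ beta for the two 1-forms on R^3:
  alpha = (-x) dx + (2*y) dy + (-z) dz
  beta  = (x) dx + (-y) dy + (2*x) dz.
alpha ∧ beta = (-x*y) dx ∧ dy + (x*(-2*x + z)) dx ∧ dz + (y*(4*x - z)) dy ∧ dz

Distribute the wedge, using dx_i ∧ dx_j = -dx_j ∧ dx_i and dx_i ∧ dx_i = 0. For each pair (i, j) with i < j, the coefficient of dx_i ∧ dx_j in alpha ∧ beta is (alpha_i * beta_j - alpha_j * beta_i). Collecting: alpha ∧ beta = (-x*y) dx ∧ dy + (x*(-2*x + z)) dx ∧ dz + (y*(4*x - z)) dy ∧ dz.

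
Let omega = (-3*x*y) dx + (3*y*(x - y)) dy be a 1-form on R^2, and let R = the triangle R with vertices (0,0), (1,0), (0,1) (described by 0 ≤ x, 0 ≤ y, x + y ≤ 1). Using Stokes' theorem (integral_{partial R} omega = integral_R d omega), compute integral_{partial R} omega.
integral_(partial R) omega = 1

Stokes: integral_partial_R omega = integral_R d omega with d omega = (∂Q/∂x - ∂P/∂y) dx ∧ dy.
  ∂Q/∂x = 3*y
  ∂P/∂y = -3*x
  integrand = ∂Q/∂x - ∂P/∂y = 3*x + 3*y.
Integrating over R: integral_0^1 integral_0^{1-x} (3*x + 3*y) dy dx = 1.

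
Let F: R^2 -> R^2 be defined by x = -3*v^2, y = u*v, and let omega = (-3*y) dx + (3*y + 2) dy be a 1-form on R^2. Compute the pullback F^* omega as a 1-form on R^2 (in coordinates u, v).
F^* omega = (v*(3*u*v + 2)) du + (u*(3*u*v + 18*v^2 + 2)) dv

Using F^*(f dg) = (f ∘ F) d(g ∘ F), substitute each coordinate x_i by F_i(u, v) in f_i, and replace dx_i by d F_i = (∂F_i/∂u) du + (∂F_i/∂v) dv.
  For the x component: f_1(F) = -3*u*v; d F_1 = (0) du + (-6*v) dv
  For the y component: f_2(F) = 3*u*v + 2; d F_2 = (v) du + (u) dv
Combining and collecting du, dv coefficients:
  coeff of du: v*(3*u*v + 2)
  coeff of dv: u*(3*u*v + 18*v^2 + 2)
F^* omega = (v*(3*u*v + 2)) du + (u*(3*u*v + 18*v^2 + 2)) dv.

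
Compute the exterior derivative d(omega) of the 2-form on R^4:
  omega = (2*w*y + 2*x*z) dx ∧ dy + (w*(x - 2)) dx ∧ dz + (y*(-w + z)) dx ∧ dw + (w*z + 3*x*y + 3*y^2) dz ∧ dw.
d(omega) = (2*x) dx ∧ dy ∧ dz + (w + 2*y - z) dx ∧ dy ∧ dw + (x + 2*y - 2) dx ∧ dz ∧ dw + (3*x + 6*y) dy ∧ dz ∧ dw

For a 2-form omega = sum_{i<j} g_{ij} dx_i ∧ dx_j, the exterior derivative is
  d(omega) = sum_{i<j} d(g_{ij}) ∧ dx_i ∧ dx_j = sum_{i<j, k} (∂g_{ij}/∂x_k) dx_k ∧ dx_i ∧ dx_j.
Expand each term, using dx_k ∧ dx_i ∧ dx_j = sgn(permutation) dx_{(a)} ∧ dx_{(b)} ∧ dx_{(c)} with (a < b < c) sorted:
  d(2*w*y + 2*x*z) includes (∂/∂z)(2*w*y + 2*x*z) dz = (2*x) dz, which multiplied by dx ∧ dy gives (2*x) dx ∧ dy ∧ dz
  d(2*w*y + 2*x*z) includes (∂/∂w)(2*w*y + 2*x*z) dw = (2*y) dw, which multiplied by dx ∧ dy gives (2*y) dx ∧ dy ∧ dw
  d(w*(x - 2)) includes (∂/∂w)(w*(x - 2)) dw = (x - 2) dw, which multiplied by dx ∧ dz gives (x - 2) dx ∧ dz ∧ dw
  d(y*(-w + z)) includes (∂/∂y)(y*(-w + z)) dy = (-w + z) dy, which multiplied by dx ∧ dw gives (w - z) dx ∧ dy ∧ dw
  d(y*(-w + z)) includes (∂/∂z)(y*(-w + z)) dz = (y) dz, which multiplied by dx ∧ dw gives (-y) dx ∧ dz ∧ dw
  d(w*z + 3*x*y + 3*y^2) includes (∂/∂x)(w*z + 3*x*y + 3*y^2) dx = (3*y) dx, which multiplied by dz ∧ dw gives (3*y) dx ∧ dz ∧ dw
  d(w*z + 3*x*y + 3*y^2) includes (∂/∂y)(w*z + 3*x*y + 3*y^2) dy = (3*x + 6*y) dy, which multiplied by dz ∧ dw gives (3*x + 6*y) dy ∧ dz ∧ dw
Collecting like 3-forms: d(omega) = (2*x) dx ∧ dy ∧ dz + (w + 2*y - z) dx ∧ dy ∧ dw + (x + 2*y - 2) dx ∧ dz ∧ dw + (3*x + 6*y) dy ∧ dz ∧ dw.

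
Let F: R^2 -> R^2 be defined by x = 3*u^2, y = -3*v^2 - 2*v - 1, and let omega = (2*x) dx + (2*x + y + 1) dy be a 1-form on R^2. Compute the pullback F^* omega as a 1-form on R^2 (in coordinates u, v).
F^* omega = (36*u^3) du + (-36*u^2*v - 12*u^2 + 18*v^3 + 18*v^2 + 4*v) dv

Using F^*(f dg) = (f ∘ F) d(g ∘ F), substitute each coordinate x_i by F_i(u, v) in f_i, and replace dx_i by d F_i = (∂F_i/∂u) du + (∂F_i/∂v) dv.
  For the x component: f_1(F) = 6*u^2; d F_1 = (6*u) du + (0) dv
  For the y component: f_2(F) = 6*u^2 - 3*v^2 - 2*v; d F_2 = (0) du + (-6*v - 2) dv
Combining and collecting du, dv coefficients:
  coeff of du: 36*u^3
  coeff of dv: -36*u^2*v - 12*u^2 + 18*v^3 + 18*v^2 + 4*v
F^* omega = (36*u^3) du + (-36*u^2*v - 12*u^2 + 18*v^3 + 18*v^2 + 4*v) dv.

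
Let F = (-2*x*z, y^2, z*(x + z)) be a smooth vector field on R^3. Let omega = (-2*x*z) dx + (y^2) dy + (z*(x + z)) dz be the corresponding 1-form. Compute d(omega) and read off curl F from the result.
d(omega) = (0) dy ∧ dz + (-2*x - z) dz ∧ dx + (0) dx ∧ dy; curl F = (0, -2*x - z, 0)

d omega = sum_{i<j} (∂f_j/∂x_i - ∂f_i/∂x_j) dx_i ∧ dx_j. Under the identification (dy ∧ dz, dz ∧ dx, dx ∧ dy) ↔ (e_x, e_y, e_z), the coefficients are exactly the components of curl F. Compute:
  ∂R/∂y - ∂Q/∂z = (0) - (0) = 0
  ∂P/∂z - ∂R/∂x = (-2*x) - (z) = -2*x - z
  ∂Q/∂x - ∂P/∂y = (0) - (0) = 0.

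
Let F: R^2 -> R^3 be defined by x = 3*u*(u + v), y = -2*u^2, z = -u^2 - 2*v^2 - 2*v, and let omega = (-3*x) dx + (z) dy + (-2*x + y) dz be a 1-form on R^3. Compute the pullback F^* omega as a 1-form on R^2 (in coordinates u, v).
F^* omega = (u*(-34*u^2 - 69*u*v - 19*v^2 + 8*v)) du + (u*(-27*u^2 + 5*u*v + 16*u + 24*v^2 + 12*v)) dv

Using F^*(f dg) = (f ∘ F) d(g ∘ F), substitute each coordinate x_i by F_i(u, v) in f_i, and replace dx_i by d F_i = (∂F_i/∂u) du + (∂F_i/∂v) dv.
  For the x component: f_1(F) = 9*u*(-u - v); d F_1 = (6*u + 3*v) du + (3*u) dv
  For the y component: f_2(F) = -u^2 - 2*v^2 - 2*v; d F_2 = (-4*u) du + (0) dv
  For the z component: f_3(F) = 2*u*(-4*u - 3*v); d F_3 = (-2*u) du + (-4*v - 2) dv
Combining and collecting du, dv coefficients:
  coeff of du: u*(-34*u^2 - 69*u*v - 19*v^2 + 8*v)
  coeff of dv: u*(-27*u^2 + 5*u*v + 16*u + 24*v^2 + 12*v)
F^* omega = (u*(-34*u^2 - 69*u*v - 19*v^2 + 8*v)) du + (u*(-27*u^2 + 5*u*v + 16*u + 24*v^2 + 12*v)) dv.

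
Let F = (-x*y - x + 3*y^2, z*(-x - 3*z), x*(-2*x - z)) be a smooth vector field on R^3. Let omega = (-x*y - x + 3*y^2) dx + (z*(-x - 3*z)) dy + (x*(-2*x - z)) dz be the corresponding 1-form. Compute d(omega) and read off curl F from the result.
d(omega) = (x + 6*z) dy ∧ dz + (4*x + z) dz ∧ dx + (x - 6*y - z) dx ∧ dy; curl F = (x + 6*z, 4*x + z, x - 6*y - z)

d omega = sum_{i<j} (∂f_j/∂x_i - ∂f_i/∂x_j) dx_i ∧ dx_j. Under the identification (dy ∧ dz, dz ∧ dx, dx ∧ dy) ↔ (e_x, e_y, e_z), the coefficients are exactly the components of curl F. Compute:
  ∂R/∂y - ∂Q/∂z = (0) - (-x - 6*z) = x + 6*z
  ∂P/∂z - ∂R/∂x = (0) - (-4*x - z) = 4*x + z
  ∂Q/∂x - ∂P/∂y = (-z) - (-x + 6*y) = x - 6*y - z.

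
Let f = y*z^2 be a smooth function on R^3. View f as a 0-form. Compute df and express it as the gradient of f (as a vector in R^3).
df = (0) dx + (z^2) dy + (2*y*z) dz; grad f = (0, z^2, 2*y*z)

For a 0-form f, d f = (∂f/∂x) dx + (∂f/∂y) dy + (∂f/∂z) dz. The components of the vector representation are exactly the entries of grad f in Cartesian coordinates:
  ∂f/∂x = 0
  ∂f/∂y = z^2
  ∂f/∂z = 2*y*z.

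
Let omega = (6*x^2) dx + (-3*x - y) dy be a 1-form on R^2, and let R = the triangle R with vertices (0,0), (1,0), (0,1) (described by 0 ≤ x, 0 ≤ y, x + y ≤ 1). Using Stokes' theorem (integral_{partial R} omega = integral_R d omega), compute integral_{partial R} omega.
integral_(partial R) omega = -3/2

Stokes: integral_partial_R omega = integral_R d omega with d omega = (∂Q/∂x - ∂P/∂y) dx ∧ dy.
  ∂Q/∂x = -3
  ∂P/∂y = 0
  integrand = ∂Q/∂x - ∂P/∂y = -3.
Integrating over R: integral_0^1 integral_0^{1-x} (-3) dy dx = -3/2.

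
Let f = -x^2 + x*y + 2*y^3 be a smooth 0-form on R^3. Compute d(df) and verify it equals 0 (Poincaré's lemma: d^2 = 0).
d(df) = 0

Step 1: df = sum_i (∂f/∂x_i) dx_i = (-2*x + y) dx + (x + 6*y^2) dy + (0) dz.
Step 2: Apply d again. Using the 1-form formula, the coefficient of dx ∧ dy in d(df) is ∂^2 f/∂x ∂y - ∂^2 f/∂y ∂x = (1) - (1) = 0 (equality of mixed partials for smooth f).
Similarly for dx ∧ dz and dy ∧ dz — all coefficients vanish. So d(df) = 0.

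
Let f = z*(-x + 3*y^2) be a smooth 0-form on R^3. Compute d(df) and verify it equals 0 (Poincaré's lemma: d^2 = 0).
d(df) = 0

Step 1: df = sum_i (∂f/∂x_i) dx_i = (-z) dx + (6*y*z) dy + (-x + 3*y^2) dz.
Step 2: Apply d again. Using the 1-form formula, the coefficient of dx ∧ dy in d(df) is ∂^2 f/∂x ∂y - ∂^2 f/∂y ∂x = (0) - (0) = 0 (equality of mixed partials for smooth f).
Similarly for dx ∧ dz and dy ∧ dz — all coefficients vanish. So d(df) = 0.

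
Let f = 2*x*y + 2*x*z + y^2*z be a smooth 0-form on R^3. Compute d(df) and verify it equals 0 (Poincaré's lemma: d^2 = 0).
d(df) = 0

Step 1: df = sum_i (∂f/∂x_i) dx_i = (2*y + 2*z) dx + (2*x + 2*y*z) dy + (2*x + y^2) dz.
Step 2: Apply d again. Using the 1-form formula, the coefficient of dx ∧ dy in d(df) is ∂^2 f/∂x ∂y - ∂^2 f/∂y ∂x = (2) - (2) = 0 (equality of mixed partials for smooth f).
Similarly for dx ∧ dz and dy ∧ dz — all coefficients vanish. So d(df) = 0.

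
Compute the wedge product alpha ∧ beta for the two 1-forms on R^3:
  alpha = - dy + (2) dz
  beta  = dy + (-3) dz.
alpha ∧ beta = (1) dy ∧ dz

Distribute the wedge, using dx_i ∧ dx_j = -dx_j ∧ dx_i and dx_i ∧ dx_i = 0. For each pair (i, j) with i < j, the coefficient of dx_i ∧ dx_j in alpha ∧ beta is (alpha_i * beta_j - alpha_j * beta_i). Collecting: alpha ∧ beta = (1) dy ∧ dz.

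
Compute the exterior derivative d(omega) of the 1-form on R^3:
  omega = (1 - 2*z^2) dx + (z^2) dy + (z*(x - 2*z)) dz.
d(omega) = (5*z) dx ∧ dz + (-2*z) dy ∧ dz

For a 1-form omega = sum_i f_i dx_i, the exterior derivative is
  d(omega) = sum_{i < j} (∂f_j/∂x_i - ∂f_i/∂x_j) dx_i ∧ dx_j.
  coefficient of dx ∧ dz: ∂f_3/∂x - ∂f_1/∂z = ∂(z*(x - 2*z))/∂x - ∂(1 - 2*z^2)/∂z = 5*z
  coefficient of dy ∧ dz: ∂f_3/∂y - ∂f_2/∂z = ∂(z*(x - 2*z))/∂y - ∂(z^2)/∂z = -2*z
Assembling: d(omega) = (5*z) dx ∧ dz + (-2*z) dy ∧ dz.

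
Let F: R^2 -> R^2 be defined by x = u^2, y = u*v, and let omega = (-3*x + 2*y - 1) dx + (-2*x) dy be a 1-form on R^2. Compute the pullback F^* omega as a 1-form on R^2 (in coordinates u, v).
F^* omega = (2*u*(-3*u^2 + u*v - 1)) du + (-2*u^3) dv

Using F^*(f dg) = (f ∘ F) d(g ∘ F), substitute each coordinate x_i by F_i(u, v) in f_i, and replace dx_i by d F_i = (∂F_i/∂u) du + (∂F_i/∂v) dv.
  For the x component: f_1(F) = -3*u^2 + 2*u*v - 1; d F_1 = (2*u) du + (0) dv
  For the y component: f_2(F) = -2*u^2; d F_2 = (v) du + (u) dv
Combining and collecting du, dv coefficients:
  coeff of du: 2*u*(-3*u^2 + u*v - 1)
  coeff of dv: -2*u^3
F^* omega = (2*u*(-3*u^2 + u*v - 1)) du + (-2*u^3) dv.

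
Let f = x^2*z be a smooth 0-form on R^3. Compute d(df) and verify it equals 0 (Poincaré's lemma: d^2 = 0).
d(df) = 0

Step 1: df = sum_i (∂f/∂x_i) dx_i = (2*x*z) dx + (0) dy + (x^2) dz.
Step 2: Apply d again. Using the 1-form formula, the coefficient of dx ∧ dy in d(df) is ∂^2 f/∂x ∂y - ∂^2 f/∂y ∂x = (0) - (0) = 0 (equality of mixed partials for smooth f).
Similarly for dx ∧ dz and dy ∧ dz — all coefficients vanish. So d(df) = 0.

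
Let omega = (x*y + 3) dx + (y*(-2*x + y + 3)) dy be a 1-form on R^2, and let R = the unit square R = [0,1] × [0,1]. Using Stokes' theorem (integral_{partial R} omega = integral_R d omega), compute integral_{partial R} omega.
integral_(partial R) omega = -3/2

Stokes: integral_partial_R omega = integral_R d omega with d omega = (∂Q/∂x - ∂P/∂y) dx ∧ dy.
  ∂Q/∂x = -2*y
  ∂P/∂y = x
  integrand = ∂Q/∂x - ∂P/∂y = -x - 2*y.
Integrating over R: integral_0^1 integral_0^1 (-x - 2*y) dx dy = -3/2.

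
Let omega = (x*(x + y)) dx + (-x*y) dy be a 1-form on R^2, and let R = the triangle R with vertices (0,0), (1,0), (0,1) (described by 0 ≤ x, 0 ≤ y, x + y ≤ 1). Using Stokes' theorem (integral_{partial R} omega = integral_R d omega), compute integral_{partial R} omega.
integral_(partial R) omega = -1/3

Stokes: integral_partial_R omega = integral_R d omega with d omega = (∂Q/∂x - ∂P/∂y) dx ∧ dy.
  ∂Q/∂x = -y
  ∂P/∂y = x
  integrand = ∂Q/∂x - ∂P/∂y = -x - y.
Integrating over R: integral_0^1 integral_0^{1-x} (-x - y) dy dx = -1/3.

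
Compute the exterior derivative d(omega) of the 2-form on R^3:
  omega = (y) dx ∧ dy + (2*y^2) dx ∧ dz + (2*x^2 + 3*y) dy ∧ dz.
d(omega) = (4*x - 4*y) dx ∧ dy ∧ dz

For a 2-form omega = sum_{i<j} g_{ij} dx_i ∧ dx_j, the exterior derivative is
  d(omega) = sum_{i<j} d(g_{ij}) ∧ dx_i ∧ dx_j = sum_{i<j, k} (∂g_{ij}/∂x_k) dx_k ∧ dx_i ∧ dx_j.
Expand each term, using dx_k ∧ dx_i ∧ dx_j = sgn(permutation) dx_{(a)} ∧ dx_{(b)} ∧ dx_{(c)} with (a < b < c) sorted:
  d(2*y^2) includes (∂/∂y)(2*y^2) dy = (4*y) dy, which multiplied by dx ∧ dz gives (-4*y) dx ∧ dy ∧ dz
  d(2*x^2 + 3*y) includes (∂/∂x)(2*x^2 + 3*y) dx = (4*x) dx, which multiplied by dy ∧ dz gives (4*x) dx ∧ dy ∧ dz
Collecting like 3-forms: d(omega) = (4*x - 4*y) dx ∧ dy ∧ dz.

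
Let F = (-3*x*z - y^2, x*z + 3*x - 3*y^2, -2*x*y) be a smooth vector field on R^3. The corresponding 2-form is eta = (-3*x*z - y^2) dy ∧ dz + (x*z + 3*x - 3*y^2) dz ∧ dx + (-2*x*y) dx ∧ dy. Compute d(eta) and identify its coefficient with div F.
d(eta) = (-6*y - 3*z) dx ∧ dy ∧ dz; div F = -6*y - 3*z

For a 2-form in R^3 of the form above, applying d gives a 3-form with coefficient ∂P/∂x + ∂Q/∂y + ∂R/∂z:
  ∂P/∂x = -3*z
  ∂Q/∂y = -6*y
  ∂R/∂z = 0
Sum = -6*y - 3*z, which is exactly div F.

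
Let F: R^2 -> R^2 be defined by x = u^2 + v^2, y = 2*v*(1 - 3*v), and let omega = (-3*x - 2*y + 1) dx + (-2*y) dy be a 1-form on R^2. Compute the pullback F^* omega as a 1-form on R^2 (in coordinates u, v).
F^* omega = (2*u*(-3*u^2 + 9*v^2 - 4*v + 1)) du + (2*v*(-3*u^2 - 63*v^2 + 32*v - 3)) dv

Using F^*(f dg) = (f ∘ F) d(g ∘ F), substitute each coordinate x_i by F_i(u, v) in f_i, and replace dx_i by d F_i = (∂F_i/∂u) du + (∂F_i/∂v) dv.
  For the x component: f_1(F) = -3*u^2 + 9*v^2 - 4*v + 1; d F_1 = (2*u) du + (2*v) dv
  For the y component: f_2(F) = 4*v*(3*v - 1); d F_2 = (0) du + (2 - 12*v) dv
Combining and collecting du, dv coefficients:
  coeff of du: 2*u*(-3*u^2 + 9*v^2 - 4*v + 1)
  coeff of dv: 2*v*(-3*u^2 - 63*v^2 + 32*v - 3)
F^* omega = (2*u*(-3*u^2 + 9*v^2 - 4*v + 1)) du + (2*v*(-3*u^2 - 63*v^2 + 32*v - 3)) dv.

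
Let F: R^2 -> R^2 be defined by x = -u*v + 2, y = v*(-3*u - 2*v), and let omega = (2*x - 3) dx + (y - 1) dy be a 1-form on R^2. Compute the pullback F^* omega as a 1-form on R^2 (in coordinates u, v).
F^* omega = (v*(11*u*v + 6*v^2 + 2)) du + (11*u^2*v + 18*u*v^2 + 2*u + 8*v^3 + 4*v) dv

Using F^*(f dg) = (f ∘ F) d(g ∘ F), substitute each coordinate x_i by F_i(u, v) in f_i, and replace dx_i by d F_i = (∂F_i/∂u) du + (∂F_i/∂v) dv.
  For the x component: f_1(F) = -2*u*v + 1; d F_1 = (-v) du + (-u) dv
  For the y component: f_2(F) = -3*u*v - 2*v^2 - 1; d F_2 = (-3*v) du + (-3*u - 4*v) dv
Combining and collecting du, dv coefficients:
  coeff of du: v*(11*u*v + 6*v^2 + 2)
  coeff of dv: 11*u^2*v + 18*u*v^2 + 2*u + 8*v^3 + 4*v
F^* omega = (v*(11*u*v + 6*v^2 + 2)) du + (11*u^2*v + 18*u*v^2 + 2*u + 8*v^3 + 4*v) dv.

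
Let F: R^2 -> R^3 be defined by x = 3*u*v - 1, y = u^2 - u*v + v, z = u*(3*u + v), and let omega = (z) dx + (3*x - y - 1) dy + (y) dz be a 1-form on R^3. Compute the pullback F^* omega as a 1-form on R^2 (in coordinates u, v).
F^* omega = (4*u^3 + 25*u^2*v - 8*u*v^2 + 4*u*v - 8*u + 2*v^2 + 4*v) du + (11*u^3 - 8*u^2*v - u^2 + 12*u*v + 4*u - v - 4) dv

Using F^*(f dg) = (f ∘ F) d(g ∘ F), substitute each coordinate x_i by F_i(u, v) in f_i, and replace dx_i by d F_i = (∂F_i/∂u) du + (∂F_i/∂v) dv.
  For the x component: f_1(F) = u*(3*u + v); d F_1 = (3*v) du + (3*u) dv
  For the y component: f_2(F) = -u^2 + 10*u*v - v - 4; d F_2 = (2*u - v) du + (1 - u) dv
  For the z component: f_3(F) = u^2 - u*v + v; d F_3 = (6*u + v) du + (u) dv
Combining and collecting du, dv coefficients:
  coeff of du: 4*u^3 + 25*u^2*v - 8*u*v^2 + 4*u*v - 8*u + 2*v^2 + 4*v
  coeff of dv: 11*u^3 - 8*u^2*v - u^2 + 12*u*v + 4*u - v - 4
F^* omega = (4*u^3 + 25*u^2*v - 8*u*v^2 + 4*u*v - 8*u + 2*v^2 + 4*v) du + (11*u^3 - 8*u^2*v - u^2 + 12*u*v + 4*u - v - 4) dv.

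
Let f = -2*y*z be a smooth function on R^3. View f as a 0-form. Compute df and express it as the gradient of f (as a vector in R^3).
df = (0) dx + (-2*z) dy + (-2*y) dz; grad f = (0, -2*z, -2*y)

For a 0-form f, d f = (∂f/∂x) dx + (∂f/∂y) dy + (∂f/∂z) dz. The components of the vector representation are exactly the entries of grad f in Cartesian coordinates:
  ∂f/∂x = 0
  ∂f/∂y = -2*z
  ∂f/∂z = -2*y.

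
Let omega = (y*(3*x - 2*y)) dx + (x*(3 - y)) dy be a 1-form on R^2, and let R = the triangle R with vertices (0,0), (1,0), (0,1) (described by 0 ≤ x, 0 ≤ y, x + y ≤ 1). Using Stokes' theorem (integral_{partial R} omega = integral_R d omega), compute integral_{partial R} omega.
integral_(partial R) omega = 3/2

Stokes: integral_partial_R omega = integral_R d omega with d omega = (∂Q/∂x - ∂P/∂y) dx ∧ dy.
  ∂Q/∂x = 3 - y
  ∂P/∂y = 3*x - 4*y
  integrand = ∂Q/∂x - ∂P/∂y = -3*x + 3*y + 3.
Integrating over R: integral_0^1 integral_0^{1-x} (-3*x + 3*y + 3) dy dx = 3/2.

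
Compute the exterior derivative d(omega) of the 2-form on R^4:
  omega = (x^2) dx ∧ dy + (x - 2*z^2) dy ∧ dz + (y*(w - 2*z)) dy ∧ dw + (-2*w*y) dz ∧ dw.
d(omega) = (1) dx ∧ dy ∧ dz + (-2*w + 2*y) dy ∧ dz ∧ dw

For a 2-form omega = sum_{i<j} g_{ij} dx_i ∧ dx_j, the exterior derivative is
  d(omega) = sum_{i<j} d(g_{ij}) ∧ dx_i ∧ dx_j = sum_{i<j, k} (∂g_{ij}/∂x_k) dx_k ∧ dx_i ∧ dx_j.
Expand each term, using dx_k ∧ dx_i ∧ dx_j = sgn(permutation) dx_{(a)} ∧ dx_{(b)} ∧ dx_{(c)} with (a < b < c) sorted:
  d(x - 2*z^2) includes (∂/∂x)(x - 2*z^2) dx = (1) dx, which multiplied by dy ∧ dz gives (1) dx ∧ dy ∧ dz
  d(y*(w - 2*z)) includes (∂/∂z)(y*(w - 2*z)) dz = (-2*y) dz, which multiplied by dy ∧ dw gives (2*y) dy ∧ dz ∧ dw
  d(-2*w*y) includes (∂/∂y)(-2*w*y) dy = (-2*w) dy, which multiplied by dz ∧ dw gives (-2*w) dy ∧ dz ∧ dw
Collecting like 3-forms: d(omega) = (1) dx ∧ dy ∧ dz + (-2*w + 2*y) dy ∧ dz ∧ dw.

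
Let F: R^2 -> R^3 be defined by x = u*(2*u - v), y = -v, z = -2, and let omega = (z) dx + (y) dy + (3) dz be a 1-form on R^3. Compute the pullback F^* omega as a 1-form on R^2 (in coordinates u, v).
F^* omega = (-8*u + 2*v) du + (2*u + v) dv

Using F^*(f dg) = (f ∘ F) d(g ∘ F), substitute each coordinate x_i by F_i(u, v) in f_i, and replace dx_i by d F_i = (∂F_i/∂u) du + (∂F_i/∂v) dv.
  For the x component: f_1(F) = -2; d F_1 = (4*u - v) du + (-u) dv
  For the y component: f_2(F) = -v; d F_2 = (0) du + (-1) dv
  For the z component: f_3(F) = 3; d F_3 = (0) du + (0) dv
Combining and collecting du, dv coefficients:
  coeff of du: -8*u + 2*v
  coeff of dv: 2*u + v
F^* omega = (-8*u + 2*v) du + (2*u + v) dv.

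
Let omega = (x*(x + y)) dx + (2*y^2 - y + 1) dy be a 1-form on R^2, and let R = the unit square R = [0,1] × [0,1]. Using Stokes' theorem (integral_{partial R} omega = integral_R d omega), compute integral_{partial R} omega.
integral_(partial R) omega = -1/2

Stokes: integral_partial_R omega = integral_R d omega with d omega = (∂Q/∂x - ∂P/∂y) dx ∧ dy.
  ∂Q/∂x = 0
  ∂P/∂y = x
  integrand = ∂Q/∂x - ∂P/∂y = -x.
Integrating over R: integral_0^1 integral_0^1 (-x) dx dy = -1/2.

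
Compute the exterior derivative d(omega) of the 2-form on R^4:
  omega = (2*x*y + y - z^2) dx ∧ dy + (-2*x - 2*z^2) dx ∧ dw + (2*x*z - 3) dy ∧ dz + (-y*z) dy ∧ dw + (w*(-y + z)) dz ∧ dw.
d(omega) = (4*z) dx ∧ dz ∧ dw + (-w + y) dy ∧ dz ∧ dw

For a 2-form omega = sum_{i<j} g_{ij} dx_i ∧ dx_j, the exterior derivative is
  d(omega) = sum_{i<j} d(g_{ij}) ∧ dx_i ∧ dx_j = sum_{i<j, k} (∂g_{ij}/∂x_k) dx_k ∧ dx_i ∧ dx_j.
Expand each term, using dx_k ∧ dx_i ∧ dx_j = sgn(permutation) dx_{(a)} ∧ dx_{(b)} ∧ dx_{(c)} with (a < b < c) sorted:
  d(2*x*y + y - z^2) includes (∂/∂z)(2*x*y + y - z^2) dz = (-2*z) dz, which multiplied by dx ∧ dy gives (-2*z) dx ∧ dy ∧ dz
  d(-2*x - 2*z^2) includes (∂/∂z)(-2*x - 2*z^2) dz = (-4*z) dz, which multiplied by dx ∧ dw gives (4*z) dx ∧ dz ∧ dw
  d(2*x*z - 3) includes (∂/∂x)(2*x*z - 3) dx = (2*z) dx, which multiplied by dy ∧ dz gives (2*z) dx ∧ dy ∧ dz
  d(-y*z) includes (∂/∂z)(-y*z) dz = (-y) dz, which multiplied by dy ∧ dw gives (y) dy ∧ dz ∧ dw
  d(w*(-y + z)) includes (∂/∂y)(w*(-y + z)) dy = (-w) dy, which multiplied by dz ∧ dw gives (-w) dy ∧ dz ∧ dw
Collecting like 3-forms: d(omega) = (4*z) dx ∧ dz ∧ dw + (-w + y) dy ∧ dz ∧ dw.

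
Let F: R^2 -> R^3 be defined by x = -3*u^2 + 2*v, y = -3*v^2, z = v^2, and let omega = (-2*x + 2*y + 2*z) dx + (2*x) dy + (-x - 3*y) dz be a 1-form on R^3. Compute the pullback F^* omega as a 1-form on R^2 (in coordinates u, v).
F^* omega = (12*u*(-3*u^2 + 2*v^2 + 2*v)) du + (42*u^2*v + 12*u^2 + 18*v^3 - 36*v^2 - 8*v) dv

Using F^*(f dg) = (f ∘ F) d(g ∘ F), substitute each coordinate x_i by F_i(u, v) in f_i, and replace dx_i by d F_i = (∂F_i/∂u) du + (∂F_i/∂v) dv.
  For the x component: f_1(F) = 6*u^2 - 4*v^2 - 4*v; d F_1 = (-6*u) du + (2) dv
  For the y component: f_2(F) = -6*u^2 + 4*v; d F_2 = (0) du + (-6*v) dv
  For the z component: f_3(F) = 3*u^2 + 9*v^2 - 2*v; d F_3 = (0) du + (2*v) dv
Combining and collecting du, dv coefficients:
  coeff of du: 12*u*(-3*u^2 + 2*v^2 + 2*v)
  coeff of dv: 42*u^2*v + 12*u^2 + 18*v^3 - 36*v^2 - 8*v
F^* omega = (12*u*(-3*u^2 + 2*v^2 + 2*v)) du + (42*u^2*v + 12*u^2 + 18*v^3 - 36*v^2 - 8*v) dv.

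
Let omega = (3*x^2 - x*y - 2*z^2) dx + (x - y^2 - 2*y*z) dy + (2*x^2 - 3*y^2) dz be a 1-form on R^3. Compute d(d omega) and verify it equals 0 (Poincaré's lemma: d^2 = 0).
d(d omega) = 0

Step 1: d omega = sum_{i<j} (∂f_j/∂x_i - ∂f_i/∂x_j) dx_i ∧ dx_j:
  coeff of dx ∧ dy: x + 1
  coeff of dx ∧ dz: 4*x + 4*z
  coeff of dy ∧ dz: -4*y
Step 2: Apply d again to each 2-form coefficient. The only possible 3-form in R^3 is dx ∧ dy ∧ dz, with coefficient
  ∂(coeff of dy∧dz)/∂x - ∂(coeff of dx∧dz)/∂y + ∂(coeff of dx∧dy)/∂z
  = ∂/∂x (-4*y) - ∂/∂y (4*x + 4*z) + ∂/∂z (x + 1).
Each of these terms simplifies to sums of mixed partials that cancel in pairs. The result is 0 (by equality of mixed partials for smooth functions — Schwarz / Clairaut).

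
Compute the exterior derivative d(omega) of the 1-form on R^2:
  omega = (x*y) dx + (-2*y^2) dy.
d(omega) = (-x) dx ∧ dy

For a 1-form omega = sum_i f_i dx_i, the exterior derivative is
  d(omega) = sum_{i < j} (∂f_j/∂x_i - ∂f_i/∂x_j) dx_i ∧ dx_j.
  coefficient of dx ∧ dy: ∂f_2/∂x - ∂f_1/∂y = ∂(-2*y^2)/∂x - ∂(x*y)/∂y = -x
Assembling: d(omega) = (-x) dx ∧ dy.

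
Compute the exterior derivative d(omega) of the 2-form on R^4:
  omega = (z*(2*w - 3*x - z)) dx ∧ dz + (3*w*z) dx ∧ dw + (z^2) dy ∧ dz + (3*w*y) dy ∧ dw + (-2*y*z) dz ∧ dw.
d(omega) = (-3*w + 2*z) dx ∧ dz ∧ dw + (-2*z) dy ∧ dz ∧ dw

For a 2-form omega = sum_{i<j} g_{ij} dx_i ∧ dx_j, the exterior derivative is
  d(omega) = sum_{i<j} d(g_{ij}) ∧ dx_i ∧ dx_j = sum_{i<j, k} (∂g_{ij}/∂x_k) dx_k ∧ dx_i ∧ dx_j.
Expand each term, using dx_k ∧ dx_i ∧ dx_j = sgn(permutation) dx_{(a)} ∧ dx_{(b)} ∧ dx_{(c)} with (a < b < c) sorted:
  d(z*(2*w - 3*x - z)) includes (∂/∂w)(z*(2*w - 3*x - z)) dw = (2*z) dw, which multiplied by dx ∧ dz gives (2*z) dx ∧ dz ∧ dw
  d(3*w*z) includes (∂/∂z)(3*w*z) dz = (3*w) dz, which multiplied by dx ∧ dw gives (-3*w) dx ∧ dz ∧ dw
  d(-2*y*z) includes (∂/∂y)(-2*y*z) dy = (-2*z) dy, which multiplied by dz ∧ dw gives (-2*z) dy ∧ dz ∧ dw
Collecting like 3-forms: d(omega) = (-3*w + 2*z) dx ∧ dz ∧ dw + (-2*z) dy ∧ dz ∧ dw.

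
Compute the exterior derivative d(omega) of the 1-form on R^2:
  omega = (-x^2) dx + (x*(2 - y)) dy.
d(omega) = (2 - y) dx ∧ dy

For a 1-form omega = sum_i f_i dx_i, the exterior derivative is
  d(omega) = sum_{i < j} (∂f_j/∂x_i - ∂f_i/∂x_j) dx_i ∧ dx_j.
  coefficient of dx ∧ dy: ∂f_2/∂x - ∂f_1/∂y = ∂(x*(2 - y))/∂x - ∂(-x^2)/∂y = 2 - y
Assembling: d(omega) = (2 - y) dx ∧ dy.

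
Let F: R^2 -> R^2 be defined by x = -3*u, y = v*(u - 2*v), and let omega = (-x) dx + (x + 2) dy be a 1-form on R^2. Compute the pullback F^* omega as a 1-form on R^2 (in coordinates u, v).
F^* omega = (-3*u*v - 9*u + 2*v) du + (-3*u^2 + 12*u*v + 2*u - 8*v) dv

Using F^*(f dg) = (f ∘ F) d(g ∘ F), substitute each coordinate x_i by F_i(u, v) in f_i, and replace dx_i by d F_i = (∂F_i/∂u) du + (∂F_i/∂v) dv.
  For the x component: f_1(F) = 3*u; d F_1 = (-3) du + (0) dv
  For the y component: f_2(F) = 2 - 3*u; d F_2 = (v) du + (u - 4*v) dv
Combining and collecting du, dv coefficients:
  coeff of du: -3*u*v - 9*u + 2*v
  coeff of dv: -3*u^2 + 12*u*v + 2*u - 8*v
F^* omega = (-3*u*v - 9*u + 2*v) du + (-3*u^2 + 12*u*v + 2*u - 8*v) dv.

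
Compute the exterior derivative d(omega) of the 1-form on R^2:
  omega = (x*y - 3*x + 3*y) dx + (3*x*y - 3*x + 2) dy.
d(omega) = (-x + 3*y - 6) dx ∧ dy

For a 1-form omega = sum_i f_i dx_i, the exterior derivative is
  d(omega) = sum_{i < j} (∂f_j/∂x_i - ∂f_i/∂x_j) dx_i ∧ dx_j.
  coefficient of dx ∧ dy: ∂f_2/∂x - ∂f_1/∂y = ∂(3*x*y - 3*x + 2)/∂x - ∂(x*y - 3*x + 3*y)/∂y = -x + 3*y - 6
Assembling: d(omega) = (-x + 3*y - 6) dx ∧ dy.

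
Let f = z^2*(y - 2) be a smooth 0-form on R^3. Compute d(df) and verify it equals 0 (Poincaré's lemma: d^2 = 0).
d(df) = 0

Step 1: df = sum_i (∂f/∂x_i) dx_i = (0) dx + (z^2) dy + (2*z*(y - 2)) dz.
Step 2: Apply d again. Using the 1-form formula, the coefficient of dx ∧ dy in d(df) is ∂^2 f/∂x ∂y - ∂^2 f/∂y ∂x = (0) - (0) = 0 (equality of mixed partials for smooth f).
Similarly for dx ∧ dz and dy ∧ dz — all coefficients vanish. So d(df) = 0.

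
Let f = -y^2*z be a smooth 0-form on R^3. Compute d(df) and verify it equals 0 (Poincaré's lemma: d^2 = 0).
d(df) = 0

Step 1: df = sum_i (∂f/∂x_i) dx_i = (0) dx + (-2*y*z) dy + (-y^2) dz.
Step 2: Apply d again. Using the 1-form formula, the coefficient of dx ∧ dy in d(df) is ∂^2 f/∂x ∂y - ∂^2 f/∂y ∂x = (0) - (0) = 0 (equality of mixed partials for smooth f).
Similarly for dx ∧ dz and dy ∧ dz — all coefficients vanish. So d(df) = 0.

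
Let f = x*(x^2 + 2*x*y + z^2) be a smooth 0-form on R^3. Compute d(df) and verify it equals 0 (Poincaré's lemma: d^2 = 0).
d(df) = 0

Step 1: df = sum_i (∂f/∂x_i) dx_i = (3*x^2 + 4*x*y + z^2) dx + (2*x^2) dy + (2*x*z) dz.
Step 2: Apply d again. Using the 1-form formula, the coefficient of dx ∧ dy in d(df) is ∂^2 f/∂x ∂y - ∂^2 f/∂y ∂x = (4*x) - (4*x) = 0 (equality of mixed partials for smooth f).
Similarly for dx ∧ dz and dy ∧ dz — all coefficients vanish. So d(df) = 0.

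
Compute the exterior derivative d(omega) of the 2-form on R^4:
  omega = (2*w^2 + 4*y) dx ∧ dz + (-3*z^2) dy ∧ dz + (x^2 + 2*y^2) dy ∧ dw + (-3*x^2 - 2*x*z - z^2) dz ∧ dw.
d(omega) = (-4) dx ∧ dy ∧ dz + (4*w - 6*x - 2*z) dx ∧ dz ∧ dw + (2*x) dx ∧ dy ∧ dw

For a 2-form omega = sum_{i<j} g_{ij} dx_i ∧ dx_j, the exterior derivative is
  d(omega) = sum_{i<j} d(g_{ij}) ∧ dx_i ∧ dx_j = sum_{i<j, k} (∂g_{ij}/∂x_k) dx_k ∧ dx_i ∧ dx_j.
Expand each term, using dx_k ∧ dx_i ∧ dx_j = sgn(permutation) dx_{(a)} ∧ dx_{(b)} ∧ dx_{(c)} with (a < b < c) sorted:
  d(2*w^2 + 4*y) includes (∂/∂y)(2*w^2 + 4*y) dy = (4) dy, which multiplied by dx ∧ dz gives (-4) dx ∧ dy ∧ dz
  d(2*w^2 + 4*y) includes (∂/∂w)(2*w^2 + 4*y) dw = (4*w) dw, which multiplied by dx ∧ dz gives (4*w) dx ∧ dz ∧ dw
  d(x^2 + 2*y^2) includes (∂/∂x)(x^2 + 2*y^2) dx = (2*x) dx, which multiplied by dy ∧ dw gives (2*x) dx ∧ dy ∧ dw
  d(-3*x^2 - 2*x*z - z^2) includes (∂/∂x)(-3*x^2 - 2*x*z - z^2) dx = (-6*x - 2*z) dx, which multiplied by dz ∧ dw gives (-6*x - 2*z) dx ∧ dz ∧ dw
Collecting like 3-forms: d(omega) = (-4) dx ∧ dy ∧ dz + (4*w - 6*x - 2*z) dx ∧ dz ∧ dw + (2*x) dx ∧ dy ∧ dw.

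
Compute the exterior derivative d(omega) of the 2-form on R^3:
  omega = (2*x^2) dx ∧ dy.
d(omega) = 0

For a 2-form omega = sum_{i<j} g_{ij} dx_i ∧ dx_j, the exterior derivative is
  d(omega) = sum_{i<j} d(g_{ij}) ∧ dx_i ∧ dx_j = sum_{i<j, k} (∂g_{ij}/∂x_k) dx_k ∧ dx_i ∧ dx_j.
Expand each term, using dx_k ∧ dx_i ∧ dx_j = sgn(permutation) dx_{(a)} ∧ dx_{(b)} ∧ dx_{(c)} with (a < b < c) sorted:

Collecting like 3-forms: d(omega) = 0.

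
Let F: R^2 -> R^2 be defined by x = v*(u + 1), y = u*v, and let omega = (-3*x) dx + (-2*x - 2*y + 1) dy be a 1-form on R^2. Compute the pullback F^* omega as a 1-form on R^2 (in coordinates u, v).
F^* omega = (v*(-7*u*v - 5*v + 1)) du + (-7*u^2*v - 8*u*v + u - 3*v) dv

Using F^*(f dg) = (f ∘ F) d(g ∘ F), substitute each coordinate x_i by F_i(u, v) in f_i, and replace dx_i by d F_i = (∂F_i/∂u) du + (∂F_i/∂v) dv.
  For the x component: f_1(F) = 3*v*(-u - 1); d F_1 = (v) du + (u + 1) dv
  For the y component: f_2(F) = -4*u*v - 2*v + 1; d F_2 = (v) du + (u) dv
Combining and collecting du, dv coefficients:
  coeff of du: v*(-7*u*v - 5*v + 1)
  coeff of dv: -7*u^2*v - 8*u*v + u - 3*v
F^* omega = (v*(-7*u*v - 5*v + 1)) du + (-7*u^2*v - 8*u*v + u - 3*v) dv.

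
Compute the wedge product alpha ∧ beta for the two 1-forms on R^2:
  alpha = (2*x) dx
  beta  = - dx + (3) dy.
alpha ∧ beta = (6*x) dx ∧ dy

Distribute the wedge, using dx_i ∧ dx_j = -dx_j ∧ dx_i and dx_i ∧ dx_i = 0. For each pair (i, j) with i < j, the coefficient of dx_i ∧ dx_j in alpha ∧ beta is (alpha_i * beta_j - alpha_j * beta_i). Collecting: alpha ∧ beta = (6*x) dx ∧ dy.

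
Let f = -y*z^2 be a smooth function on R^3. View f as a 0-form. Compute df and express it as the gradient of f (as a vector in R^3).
df = (0) dx + (-z^2) dy + (-2*y*z) dz; grad f = (0, -z^2, -2*y*z)

For a 0-form f, d f = (∂f/∂x) dx + (∂f/∂y) dy + (∂f/∂z) dz. The components of the vector representation are exactly the entries of grad f in Cartesian coordinates:
  ∂f/∂x = 0
  ∂f/∂y = -z^2
  ∂f/∂z = -2*y*z.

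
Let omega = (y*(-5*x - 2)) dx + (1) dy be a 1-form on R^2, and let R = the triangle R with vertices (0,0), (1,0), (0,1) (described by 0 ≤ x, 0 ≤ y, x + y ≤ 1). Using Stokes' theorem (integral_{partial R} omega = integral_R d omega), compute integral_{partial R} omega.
integral_(partial R) omega = 11/6

Stokes: integral_partial_R omega = integral_R d omega with d omega = (∂Q/∂x - ∂P/∂y) dx ∧ dy.
  ∂Q/∂x = 0
  ∂P/∂y = -5*x - 2
  integrand = ∂Q/∂x - ∂P/∂y = 5*x + 2.
Integrating over R: integral_0^1 integral_0^{1-x} (5*x + 2) dy dx = 11/6.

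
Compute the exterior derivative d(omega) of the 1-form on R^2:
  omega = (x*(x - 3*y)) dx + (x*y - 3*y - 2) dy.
d(omega) = (3*x + y) dx ∧ dy

For a 1-form omega = sum_i f_i dx_i, the exterior derivative is
  d(omega) = sum_{i < j} (∂f_j/∂x_i - ∂f_i/∂x_j) dx_i ∧ dx_j.
  coefficient of dx ∧ dy: ∂f_2/∂x - ∂f_1/∂y = ∂(x*y - 3*y - 2)/∂x - ∂(x*(x - 3*y))/∂y = 3*x + y
Assembling: d(omega) = (3*x + y) dx ∧ dy.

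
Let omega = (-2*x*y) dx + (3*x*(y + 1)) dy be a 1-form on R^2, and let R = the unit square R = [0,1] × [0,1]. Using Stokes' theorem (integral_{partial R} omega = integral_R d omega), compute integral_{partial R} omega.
integral_(partial R) omega = 11/2

Stokes: integral_partial_R omega = integral_R d omega with d omega = (∂Q/∂x - ∂P/∂y) dx ∧ dy.
  ∂Q/∂x = 3*y + 3
  ∂P/∂y = -2*x
  integrand = ∂Q/∂x - ∂P/∂y = 2*x + 3*y + 3.
Integrating over R: integral_0^1 integral_0^1 (2*x + 3*y + 3) dx dy = 11/2.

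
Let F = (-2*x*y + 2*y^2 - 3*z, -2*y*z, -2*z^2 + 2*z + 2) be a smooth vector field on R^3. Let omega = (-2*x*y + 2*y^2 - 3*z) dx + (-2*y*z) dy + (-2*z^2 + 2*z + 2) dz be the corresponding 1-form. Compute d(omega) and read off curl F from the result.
d(omega) = (2*y) dy ∧ dz + (-3) dz ∧ dx + (2*x - 4*y) dx ∧ dy; curl F = (2*y, -3, 2*x - 4*y)

d omega = sum_{i<j} (∂f_j/∂x_i - ∂f_i/∂x_j) dx_i ∧ dx_j. Under the identification (dy ∧ dz, dz ∧ dx, dx ∧ dy) ↔ (e_x, e_y, e_z), the coefficients are exactly the components of curl F. Compute:
  ∂R/∂y - ∂Q/∂z = (0) - (-2*y) = 2*y
  ∂P/∂z - ∂R/∂x = (-3) - (0) = -3
  ∂Q/∂x - ∂P/∂y = (0) - (-2*x + 4*y) = 2*x - 4*y.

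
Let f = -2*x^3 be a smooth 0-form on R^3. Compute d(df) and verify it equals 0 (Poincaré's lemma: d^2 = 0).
d(df) = 0

Step 1: df = sum_i (∂f/∂x_i) dx_i = (-6*x^2) dx + (0) dy + (0) dz.
Step 2: Apply d again. Using the 1-form formula, the coefficient of dx ∧ dy in d(df) is ∂^2 f/∂x ∂y - ∂^2 f/∂y ∂x = (0) - (0) = 0 (equality of mixed partials for smooth f).
Similarly for dx ∧ dz and dy ∧ dz — all coefficients vanish. So d(df) = 0.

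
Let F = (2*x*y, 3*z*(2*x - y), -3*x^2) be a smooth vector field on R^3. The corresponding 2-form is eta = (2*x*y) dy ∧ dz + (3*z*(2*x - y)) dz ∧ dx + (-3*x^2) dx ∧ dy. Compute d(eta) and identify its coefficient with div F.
d(eta) = (2*y - 3*z) dx ∧ dy ∧ dz; div F = 2*y - 3*z

For a 2-form in R^3 of the form above, applying d gives a 3-form with coefficient ∂P/∂x + ∂Q/∂y + ∂R/∂z:
  ∂P/∂x = 2*y
  ∂Q/∂y = -3*z
  ∂R/∂z = 0
Sum = 2*y - 3*z, which is exactly div F.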